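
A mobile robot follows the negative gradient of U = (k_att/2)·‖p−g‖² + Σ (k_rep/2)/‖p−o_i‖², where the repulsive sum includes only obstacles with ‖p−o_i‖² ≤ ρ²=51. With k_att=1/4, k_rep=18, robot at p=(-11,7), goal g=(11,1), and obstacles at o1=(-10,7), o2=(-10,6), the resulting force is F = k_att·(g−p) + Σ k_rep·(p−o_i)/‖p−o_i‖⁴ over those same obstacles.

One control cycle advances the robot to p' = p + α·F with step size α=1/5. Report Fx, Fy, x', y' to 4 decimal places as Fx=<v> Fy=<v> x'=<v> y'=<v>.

F_att = 1/4·(g−p) = 1/4·(22,-6) = (5.5000,-1.5000)
o1: d²=1 ≤ ρ²=51; F_rep = 18·(-1,0)/1² = (-18.0000,0.0000)
o2: d²=2 ≤ ρ²=51; F_rep = 18·(-1,1)/2² = (-4.5000,4.5000)
F = F_att + ΣF_rep = (-17.0000,3.0000)
p' = p + 1/5·F = (-14.4000,7.6000)

Fx=-17.0000 Fy=3.0000 x'=-14.4000 y'=7.6000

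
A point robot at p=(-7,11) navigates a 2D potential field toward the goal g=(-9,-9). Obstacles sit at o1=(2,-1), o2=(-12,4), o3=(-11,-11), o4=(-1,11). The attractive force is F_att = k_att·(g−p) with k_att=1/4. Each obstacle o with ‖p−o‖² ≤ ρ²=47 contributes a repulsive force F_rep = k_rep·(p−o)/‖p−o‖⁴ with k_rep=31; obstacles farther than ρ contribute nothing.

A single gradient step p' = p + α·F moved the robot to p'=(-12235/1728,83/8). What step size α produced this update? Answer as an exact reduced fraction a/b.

F_att = 1/4·(g−p) = 1/4·(-2,-20) = (-0.5000,-5.0000)
o1: d²=225 > ρ²=47 → inactive
o2: d²=74 > ρ²=47 → inactive
o3: d²=500 > ρ²=47 → inactive
o4: d²=36 ≤ ρ²=47; F_rep = 31·(-6,0)/36² = (-0.1435,0.0000)
F = F_att + ΣF_rep = (-0.6435,-5.0000)
Δp = p'−p = (-0.0804,-0.6250); α = Δx/Fx = (-139/1728) / (-139/216) = 1/8
check: Δy/Fy = (-5/8) / (-5) = 1/8 ✓

α = 1/8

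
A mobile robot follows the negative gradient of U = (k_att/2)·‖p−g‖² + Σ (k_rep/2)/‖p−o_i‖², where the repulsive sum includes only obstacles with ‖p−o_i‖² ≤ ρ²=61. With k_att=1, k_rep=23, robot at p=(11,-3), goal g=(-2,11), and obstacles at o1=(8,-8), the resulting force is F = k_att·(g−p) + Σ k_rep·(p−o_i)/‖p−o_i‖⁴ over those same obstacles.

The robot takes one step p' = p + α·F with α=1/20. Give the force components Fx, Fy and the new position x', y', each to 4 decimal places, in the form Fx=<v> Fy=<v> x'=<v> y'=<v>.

F_att = 1·(g−p) = 1·(-13,14) = (-13.0000,14.0000)
o1: d²=34 ≤ ρ²=61; F_rep = 23·(3,5)/34² = (0.0597,0.0995)
F = F_att + ΣF_rep = (-12.9403,14.0995)
p' = p + 1/20·F = (10.3530,-2.2950)

Fx=-12.9403 Fy=14.0995 x'=10.3530 y'=-2.2950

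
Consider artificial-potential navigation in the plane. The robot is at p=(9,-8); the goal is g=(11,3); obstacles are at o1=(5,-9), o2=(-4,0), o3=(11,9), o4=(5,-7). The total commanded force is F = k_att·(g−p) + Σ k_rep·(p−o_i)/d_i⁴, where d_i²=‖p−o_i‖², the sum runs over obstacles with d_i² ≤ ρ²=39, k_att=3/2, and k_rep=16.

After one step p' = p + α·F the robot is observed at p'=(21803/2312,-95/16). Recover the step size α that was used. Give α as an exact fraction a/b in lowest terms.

α = 1/8

F_att = 3/2·(g−p) = 3/2·(2,11) = (3.0000,16.5000)
o1: d²=17 ≤ ρ²=39; F_rep = 16·(4,1)/17² = (0.2215,0.0554)
o2: d²=233 > ρ²=39 → inactive
o3: d²=293 > ρ²=39 → inactive
o4: d²=17 ≤ ρ²=39; F_rep = 16·(4,-1)/17² = (0.2215,-0.0554)
F = F_att + ΣF_rep = (3.4429,16.5000)
Δp = p'−p = (0.4304,2.0625); α = Δx/Fx = (995/2312) / (995/289) = 1/8
check: Δy/Fy = (33/16) / (33/2) = 1/8 ✓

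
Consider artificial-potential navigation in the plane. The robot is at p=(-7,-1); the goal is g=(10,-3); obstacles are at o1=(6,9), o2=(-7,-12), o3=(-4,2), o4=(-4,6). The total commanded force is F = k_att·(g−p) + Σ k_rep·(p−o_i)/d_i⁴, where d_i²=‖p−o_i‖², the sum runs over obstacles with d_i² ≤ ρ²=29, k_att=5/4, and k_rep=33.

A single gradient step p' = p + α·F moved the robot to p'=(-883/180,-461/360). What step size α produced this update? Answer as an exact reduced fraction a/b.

α = 1/10

F_att = 5/4·(g−p) = 5/4·(17,-2) = (21.2500,-2.5000)
o1: d²=269 > ρ²=29 → inactive
o2: d²=121 > ρ²=29 → inactive
o3: d²=18 ≤ ρ²=29; F_rep = 33·(-3,-3)/18² = (-0.3056,-0.3056)
o4: d²=58 > ρ²=29 → inactive
F = F_att + ΣF_rep = (20.9444,-2.8056)
Δp = p'−p = (2.0944,-0.2806); α = Δx/Fx = (377/180) / (377/18) = 1/10
check: Δy/Fy = (-101/360) / (-101/36) = 1/10 ✓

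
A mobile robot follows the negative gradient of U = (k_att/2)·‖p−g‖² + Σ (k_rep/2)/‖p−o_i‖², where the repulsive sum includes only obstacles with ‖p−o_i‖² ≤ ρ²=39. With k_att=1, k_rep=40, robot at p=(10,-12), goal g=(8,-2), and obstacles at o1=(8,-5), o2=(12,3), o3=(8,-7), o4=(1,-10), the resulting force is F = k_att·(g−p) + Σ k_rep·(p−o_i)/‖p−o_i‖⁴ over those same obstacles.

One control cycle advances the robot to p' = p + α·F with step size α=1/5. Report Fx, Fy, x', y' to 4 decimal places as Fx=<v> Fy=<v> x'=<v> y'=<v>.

Fx=-1.9049 Fy=9.7622 x'=9.6190 y'=-10.0476

F_att = 1·(g−p) = 1·(-2,10) = (-2.0000,10.0000)
o1: d²=53 > ρ²=39 → inactive
o2: d²=229 > ρ²=39 → inactive
o3: d²=29 ≤ ρ²=39; F_rep = 40·(2,-5)/29² = (0.0951,-0.2378)
o4: d²=85 > ρ²=39 → inactive
F = F_att + ΣF_rep = (-1.9049,9.7622)
p' = p + 1/5·F = (9.6190,-10.0476)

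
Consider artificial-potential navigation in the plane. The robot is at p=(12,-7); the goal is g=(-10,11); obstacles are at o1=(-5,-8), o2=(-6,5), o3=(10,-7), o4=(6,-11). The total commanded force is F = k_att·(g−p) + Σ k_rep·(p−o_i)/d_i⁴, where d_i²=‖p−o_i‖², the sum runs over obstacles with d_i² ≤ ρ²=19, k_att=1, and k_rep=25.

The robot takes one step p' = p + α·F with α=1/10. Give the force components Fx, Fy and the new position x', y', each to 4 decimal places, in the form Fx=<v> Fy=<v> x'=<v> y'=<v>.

Fx=-18.8750 Fy=18.0000 x'=10.1125 y'=-5.2000

F_att = 1·(g−p) = 1·(-22,18) = (-22.0000,18.0000)
o1: d²=290 > ρ²=19 → inactive
o2: d²=468 > ρ²=19 → inactive
o3: d²=4 ≤ ρ²=19; F_rep = 25·(2,0)/4² = (3.1250,0.0000)
o4: d²=52 > ρ²=19 → inactive
F = F_att + ΣF_rep = (-18.8750,18.0000)
p' = p + 1/10·F = (10.1125,-5.2000)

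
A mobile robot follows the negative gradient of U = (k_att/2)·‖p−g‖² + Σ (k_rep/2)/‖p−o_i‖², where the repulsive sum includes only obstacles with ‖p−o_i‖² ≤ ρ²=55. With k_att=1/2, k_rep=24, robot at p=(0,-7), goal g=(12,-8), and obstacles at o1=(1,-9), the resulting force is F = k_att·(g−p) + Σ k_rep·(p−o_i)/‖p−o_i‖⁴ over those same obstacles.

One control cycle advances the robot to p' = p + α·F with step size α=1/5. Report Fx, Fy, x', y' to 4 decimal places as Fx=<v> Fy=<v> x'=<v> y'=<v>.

Fx=5.0400 Fy=1.4200 x'=1.0080 y'=-6.7160

F_att = 1/2·(g−p) = 1/2·(12,-1) = (6.0000,-0.5000)
o1: d²=5 ≤ ρ²=55; F_rep = 24·(-1,2)/5² = (-0.9600,1.9200)
F = F_att + ΣF_rep = (5.0400,1.4200)
p' = p + 1/5·F = (1.0080,-6.7160)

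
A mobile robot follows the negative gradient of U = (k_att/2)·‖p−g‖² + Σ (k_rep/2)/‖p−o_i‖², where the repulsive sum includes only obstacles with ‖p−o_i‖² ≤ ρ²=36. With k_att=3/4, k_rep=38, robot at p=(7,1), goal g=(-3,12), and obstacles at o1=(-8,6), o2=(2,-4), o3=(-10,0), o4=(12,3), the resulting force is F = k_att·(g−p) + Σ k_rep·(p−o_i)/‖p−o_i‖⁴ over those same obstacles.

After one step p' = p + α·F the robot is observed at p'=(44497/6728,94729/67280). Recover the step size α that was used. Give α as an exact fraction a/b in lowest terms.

F_att = 3/4·(g−p) = 3/4·(-10,11) = (-7.5000,8.2500)
o1: d²=250 > ρ²=36 → inactive
o2: d²=50 > ρ²=36 → inactive
o3: d²=290 > ρ²=36 → inactive
o4: d²=29 ≤ ρ²=36; F_rep = 38·(-5,-2)/29² = (-0.2259,-0.0904)
F = F_att + ΣF_rep = (-7.7259,8.1596)
Δp = p'−p = (-0.3863,0.4080); α = Δx/Fx = (-2599/6728) / (-12995/1682) = 1/20
check: Δy/Fy = (27449/67280) / (27449/3364) = 1/20 ✓

α = 1/20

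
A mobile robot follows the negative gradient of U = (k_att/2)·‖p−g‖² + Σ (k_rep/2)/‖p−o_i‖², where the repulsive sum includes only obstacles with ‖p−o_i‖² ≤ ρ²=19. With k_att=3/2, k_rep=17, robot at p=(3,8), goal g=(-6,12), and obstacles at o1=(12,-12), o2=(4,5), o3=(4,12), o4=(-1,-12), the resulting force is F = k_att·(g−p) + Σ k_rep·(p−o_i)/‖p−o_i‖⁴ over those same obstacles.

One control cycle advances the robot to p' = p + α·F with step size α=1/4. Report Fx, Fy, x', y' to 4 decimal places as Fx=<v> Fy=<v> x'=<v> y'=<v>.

F_att = 3/2·(g−p) = 3/2·(-9,4) = (-13.5000,6.0000)
o1: d²=481 > ρ²=19 → inactive
o2: d²=10 ≤ ρ²=19; F_rep = 17·(-1,3)/10² = (-0.1700,0.5100)
o3: d²=17 ≤ ρ²=19; F_rep = 17·(-1,-4)/17² = (-0.0588,-0.2353)
o4: d²=416 > ρ²=19 → inactive
F = F_att + ΣF_rep = (-13.7288,6.2747)
p' = p + 1/4·F = (-0.4322,9.5687)

Fx=-13.7288 Fy=6.2747 x'=-0.4322 y'=9.5687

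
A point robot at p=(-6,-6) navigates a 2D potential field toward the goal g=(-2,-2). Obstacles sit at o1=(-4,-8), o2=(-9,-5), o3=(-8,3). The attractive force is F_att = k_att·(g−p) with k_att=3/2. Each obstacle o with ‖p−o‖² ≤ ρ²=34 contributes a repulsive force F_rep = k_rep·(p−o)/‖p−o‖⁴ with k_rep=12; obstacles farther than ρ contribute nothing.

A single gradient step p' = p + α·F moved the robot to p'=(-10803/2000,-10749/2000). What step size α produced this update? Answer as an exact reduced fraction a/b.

α = 1/10

F_att = 3/2·(g−p) = 3/2·(4,4) = (6.0000,6.0000)
o1: d²=8 ≤ ρ²=34; F_rep = 12·(-2,2)/8² = (-0.3750,0.3750)
o2: d²=10 ≤ ρ²=34; F_rep = 12·(3,-1)/10² = (0.3600,-0.1200)
o3: d²=85 > ρ²=34 → inactive
F = F_att + ΣF_rep = (5.9850,6.2550)
Δp = p'−p = (0.5985,0.6255); α = Δx/Fx = (1197/2000) / (1197/200) = 1/10
check: Δy/Fy = (1251/2000) / (1251/200) = 1/10 ✓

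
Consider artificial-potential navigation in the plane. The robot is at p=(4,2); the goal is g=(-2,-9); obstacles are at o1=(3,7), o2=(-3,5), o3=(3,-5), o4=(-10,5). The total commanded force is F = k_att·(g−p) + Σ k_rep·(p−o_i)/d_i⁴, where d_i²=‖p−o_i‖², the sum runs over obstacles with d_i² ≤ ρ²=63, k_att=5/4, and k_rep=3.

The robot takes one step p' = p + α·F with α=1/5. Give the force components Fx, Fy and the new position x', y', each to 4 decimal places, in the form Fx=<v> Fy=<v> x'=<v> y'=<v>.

Fx=-7.4881 Fy=-13.7665 x'=2.5024 y'=-0.7533

F_att = 5/4·(g−p) = 5/4·(-6,-11) = (-7.5000,-13.7500)
o1: d²=26 ≤ ρ²=63; F_rep = 3·(1,-5)/26² = (0.0044,-0.0222)
o2: d²=58 ≤ ρ²=63; F_rep = 3·(7,-3)/58² = (0.0062,-0.0027)
o3: d²=50 ≤ ρ²=63; F_rep = 3·(1,7)/50² = (0.0012,0.0084)
o4: d²=205 > ρ²=63 → inactive
F = F_att + ΣF_rep = (-7.4881,-13.7665)
p' = p + 1/5·F = (2.5024,-0.7533)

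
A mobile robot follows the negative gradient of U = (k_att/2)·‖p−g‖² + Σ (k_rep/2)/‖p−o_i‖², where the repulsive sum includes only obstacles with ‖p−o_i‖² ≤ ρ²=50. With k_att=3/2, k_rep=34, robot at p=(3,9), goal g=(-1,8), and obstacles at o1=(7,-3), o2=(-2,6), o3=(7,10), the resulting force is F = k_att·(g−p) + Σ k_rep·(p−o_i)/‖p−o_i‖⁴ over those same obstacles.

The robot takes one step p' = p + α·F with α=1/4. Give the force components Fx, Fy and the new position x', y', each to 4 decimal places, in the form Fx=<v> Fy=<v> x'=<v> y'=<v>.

Fx=-6.3235 Fy=-1.5294 x'=1.4191 y'=8.6176

F_att = 3/2·(g−p) = 3/2·(-4,-1) = (-6.0000,-1.5000)
o1: d²=160 > ρ²=50 → inactive
o2: d²=34 ≤ ρ²=50; F_rep = 34·(5,3)/34² = (0.1471,0.0882)
o3: d²=17 ≤ ρ²=50; F_rep = 34·(-4,-1)/17² = (-0.4706,-0.1176)
F = F_att + ΣF_rep = (-6.3235,-1.5294)
p' = p + 1/4·F = (1.4191,8.6176)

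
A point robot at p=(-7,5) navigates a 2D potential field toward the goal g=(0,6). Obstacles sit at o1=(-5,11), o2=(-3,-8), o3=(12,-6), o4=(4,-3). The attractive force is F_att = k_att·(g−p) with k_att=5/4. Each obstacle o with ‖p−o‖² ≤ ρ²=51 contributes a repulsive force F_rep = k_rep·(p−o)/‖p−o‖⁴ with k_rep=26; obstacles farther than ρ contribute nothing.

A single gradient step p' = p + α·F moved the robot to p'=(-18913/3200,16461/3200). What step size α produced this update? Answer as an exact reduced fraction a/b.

α = 1/8

F_att = 5/4·(g−p) = 5/4·(7,1) = (8.7500,1.2500)
o1: d²=40 ≤ ρ²=51; F_rep = 26·(-2,-6)/40² = (-0.0325,-0.0975)
o2: d²=185 > ρ²=51 → inactive
o3: d²=482 > ρ²=51 → inactive
o4: d²=185 > ρ²=51 → inactive
F = F_att + ΣF_rep = (8.7175,1.1525)
Δp = p'−p = (1.0897,0.1441); α = Δx/Fx = (3487/3200) / (3487/400) = 1/8
check: Δy/Fy = (461/3200) / (461/400) = 1/8 ✓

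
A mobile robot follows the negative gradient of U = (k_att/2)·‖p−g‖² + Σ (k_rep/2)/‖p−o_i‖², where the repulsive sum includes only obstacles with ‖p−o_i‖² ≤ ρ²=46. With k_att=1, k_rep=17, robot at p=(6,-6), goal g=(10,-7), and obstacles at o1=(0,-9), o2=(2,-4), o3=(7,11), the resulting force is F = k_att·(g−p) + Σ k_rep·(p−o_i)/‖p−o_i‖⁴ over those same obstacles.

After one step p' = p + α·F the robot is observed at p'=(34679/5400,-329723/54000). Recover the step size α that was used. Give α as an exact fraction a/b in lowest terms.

α = 1/10

F_att = 1·(g−p) = 1·(4,-1) = (4.0000,-1.0000)
o1: d²=45 ≤ ρ²=46; F_rep = 17·(6,3)/45² = (0.0504,0.0252)
o2: d²=20 ≤ ρ²=46; F_rep = 17·(4,-2)/20² = (0.1700,-0.0850)
o3: d²=290 > ρ²=46 → inactive
F = F_att + ΣF_rep = (4.2204,-1.0598)
Δp = p'−p = (0.4220,-0.1060); α = Δx/Fx = (2279/5400) / (2279/540) = 1/10
check: Δy/Fy = (-5723/54000) / (-5723/5400) = 1/10 ✓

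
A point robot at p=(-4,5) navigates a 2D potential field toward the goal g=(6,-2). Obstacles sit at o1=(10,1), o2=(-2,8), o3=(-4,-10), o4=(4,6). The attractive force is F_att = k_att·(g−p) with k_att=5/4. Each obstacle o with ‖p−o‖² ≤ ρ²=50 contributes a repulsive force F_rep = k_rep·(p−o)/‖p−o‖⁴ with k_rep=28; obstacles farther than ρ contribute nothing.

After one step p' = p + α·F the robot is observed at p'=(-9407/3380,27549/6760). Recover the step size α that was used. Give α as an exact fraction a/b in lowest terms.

F_att = 5/4·(g−p) = 5/4·(10,-7) = (12.5000,-8.7500)
o1: d²=212 > ρ²=50 → inactive
o2: d²=13 ≤ ρ²=50; F_rep = 28·(-2,-3)/13² = (-0.3314,-0.4970)
o3: d²=225 > ρ²=50 → inactive
o4: d²=65 > ρ²=50 → inactive
F = F_att + ΣF_rep = (12.1686,-9.2470)
Δp = p'−p = (1.2169,-0.9247); α = Δx/Fx = (4113/3380) / (4113/338) = 1/10
check: Δy/Fy = (-6251/6760) / (-6251/676) = 1/10 ✓

α = 1/10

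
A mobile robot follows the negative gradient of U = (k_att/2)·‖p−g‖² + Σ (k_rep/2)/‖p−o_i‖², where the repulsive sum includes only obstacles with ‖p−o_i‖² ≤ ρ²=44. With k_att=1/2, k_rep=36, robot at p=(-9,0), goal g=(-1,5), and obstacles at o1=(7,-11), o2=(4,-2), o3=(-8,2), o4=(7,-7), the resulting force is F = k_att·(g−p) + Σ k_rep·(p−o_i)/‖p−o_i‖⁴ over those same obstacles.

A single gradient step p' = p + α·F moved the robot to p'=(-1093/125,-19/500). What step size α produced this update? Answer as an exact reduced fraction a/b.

α = 1/10

F_att = 1/2·(g−p) = 1/2·(8,5) = (4.0000,2.5000)
o1: d²=377 > ρ²=44 → inactive
o2: d²=173 > ρ²=44 → inactive
o3: d²=5 ≤ ρ²=44; F_rep = 36·(-1,-2)/5² = (-1.4400,-2.8800)
o4: d²=305 > ρ²=44 → inactive
F = F_att + ΣF_rep = (2.5600,-0.3800)
Δp = p'−p = (0.2560,-0.0380); α = Δx/Fx = (32/125) / (64/25) = 1/10
check: Δy/Fy = (-19/500) / (-19/50) = 1/10 ✓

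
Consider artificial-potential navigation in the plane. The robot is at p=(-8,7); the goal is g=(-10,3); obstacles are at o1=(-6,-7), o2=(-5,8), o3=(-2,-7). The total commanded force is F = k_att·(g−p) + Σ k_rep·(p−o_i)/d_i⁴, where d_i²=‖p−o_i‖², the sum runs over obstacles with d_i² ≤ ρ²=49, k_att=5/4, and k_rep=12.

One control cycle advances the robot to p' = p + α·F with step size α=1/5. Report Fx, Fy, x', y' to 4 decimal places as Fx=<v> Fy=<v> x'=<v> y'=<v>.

Fx=-2.8600 Fy=-5.1200 x'=-8.5720 y'=5.9760

F_att = 5/4·(g−p) = 5/4·(-2,-4) = (-2.5000,-5.0000)
o1: d²=200 > ρ²=49 → inactive
o2: d²=10 ≤ ρ²=49; F_rep = 12·(-3,-1)/10² = (-0.3600,-0.1200)
o3: d²=232 > ρ²=49 → inactive
F = F_att + ΣF_rep = (-2.8600,-5.1200)
p' = p + 1/5·F = (-8.5720,5.9760)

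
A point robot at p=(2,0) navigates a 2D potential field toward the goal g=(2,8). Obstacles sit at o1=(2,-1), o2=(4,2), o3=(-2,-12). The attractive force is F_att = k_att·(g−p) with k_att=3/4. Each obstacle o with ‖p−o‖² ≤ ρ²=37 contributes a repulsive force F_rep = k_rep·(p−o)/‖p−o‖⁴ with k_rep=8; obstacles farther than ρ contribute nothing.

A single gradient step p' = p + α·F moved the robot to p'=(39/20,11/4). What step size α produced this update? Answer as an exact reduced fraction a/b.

F_att = 3/4·(g−p) = 3/4·(0,8) = (0.0000,6.0000)
o1: d²=1 ≤ ρ²=37; F_rep = 8·(0,1)/1² = (0.0000,8.0000)
o2: d²=8 ≤ ρ²=37; F_rep = 8·(-2,-2)/8² = (-0.2500,-0.2500)
o3: d²=160 > ρ²=37 → inactive
F = F_att + ΣF_rep = (-0.2500,13.7500)
Δp = p'−p = (-0.0500,2.7500); α = Δx/Fx = (-1/20) / (-1/4) = 1/5
check: Δy/Fy = (11/4) / (55/4) = 1/5 ✓

α = 1/5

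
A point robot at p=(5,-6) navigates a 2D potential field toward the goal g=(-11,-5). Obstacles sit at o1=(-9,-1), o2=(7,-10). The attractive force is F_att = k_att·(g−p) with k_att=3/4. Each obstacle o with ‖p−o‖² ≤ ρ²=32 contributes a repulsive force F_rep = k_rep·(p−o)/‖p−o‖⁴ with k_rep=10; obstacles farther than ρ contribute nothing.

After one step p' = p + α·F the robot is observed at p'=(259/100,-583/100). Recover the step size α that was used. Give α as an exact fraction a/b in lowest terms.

α = 1/5

F_att = 3/4·(g−p) = 3/4·(-16,1) = (-12.0000,0.7500)
o1: d²=221 > ρ²=32 → inactive
o2: d²=20 ≤ ρ²=32; F_rep = 10·(-2,4)/20² = (-0.0500,0.1000)
F = F_att + ΣF_rep = (-12.0500,0.8500)
Δp = p'−p = (-2.4100,0.1700); α = Δx/Fx = (-241/100) / (-241/20) = 1/5
check: Δy/Fy = (17/100) / (17/20) = 1/5 ✓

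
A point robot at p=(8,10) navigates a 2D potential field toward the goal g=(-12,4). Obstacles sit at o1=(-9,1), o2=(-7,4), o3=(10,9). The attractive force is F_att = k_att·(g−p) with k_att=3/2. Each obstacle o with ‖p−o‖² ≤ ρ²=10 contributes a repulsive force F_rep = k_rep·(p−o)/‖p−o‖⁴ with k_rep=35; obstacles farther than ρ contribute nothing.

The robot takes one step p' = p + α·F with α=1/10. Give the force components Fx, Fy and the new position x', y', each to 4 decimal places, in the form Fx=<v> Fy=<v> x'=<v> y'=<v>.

F_att = 3/2·(g−p) = 3/2·(-20,-6) = (-30.0000,-9.0000)
o1: d²=370 > ρ²=10 → inactive
o2: d²=261 > ρ²=10 → inactive
o3: d²=5 ≤ ρ²=10; F_rep = 35·(-2,1)/5² = (-2.8000,1.4000)
F = F_att + ΣF_rep = (-32.8000,-7.6000)
p' = p + 1/10·F = (4.7200,9.2400)

Fx=-32.8000 Fy=-7.6000 x'=4.7200 y'=9.2400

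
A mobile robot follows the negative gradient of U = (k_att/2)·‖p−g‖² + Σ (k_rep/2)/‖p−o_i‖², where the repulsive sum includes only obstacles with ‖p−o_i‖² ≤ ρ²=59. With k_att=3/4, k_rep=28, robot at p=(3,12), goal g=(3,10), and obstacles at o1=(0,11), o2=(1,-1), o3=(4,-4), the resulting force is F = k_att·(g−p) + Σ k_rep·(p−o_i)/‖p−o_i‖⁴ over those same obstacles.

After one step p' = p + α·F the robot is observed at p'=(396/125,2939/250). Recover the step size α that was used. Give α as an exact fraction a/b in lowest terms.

α = 1/5

F_att = 3/4·(g−p) = 3/4·(0,-2) = (0.0000,-1.5000)
o1: d²=10 ≤ ρ²=59; F_rep = 28·(3,1)/10² = (0.8400,0.2800)
o2: d²=173 > ρ²=59 → inactive
o3: d²=257 > ρ²=59 → inactive
F = F_att + ΣF_rep = (0.8400,-1.2200)
Δp = p'−p = (0.1680,-0.2440); α = Δx/Fx = (21/125) / (21/25) = 1/5
check: Δy/Fy = (-61/250) / (-61/50) = 1/5 ✓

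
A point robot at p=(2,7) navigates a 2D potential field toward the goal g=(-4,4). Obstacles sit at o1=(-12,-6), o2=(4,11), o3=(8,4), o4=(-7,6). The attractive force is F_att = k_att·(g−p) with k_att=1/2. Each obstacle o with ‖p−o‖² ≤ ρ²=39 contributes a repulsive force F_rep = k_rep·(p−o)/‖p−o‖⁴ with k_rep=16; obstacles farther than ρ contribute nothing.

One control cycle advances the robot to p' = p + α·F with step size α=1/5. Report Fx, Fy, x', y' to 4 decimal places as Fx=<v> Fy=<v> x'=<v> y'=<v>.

F_att = 1/2·(g−p) = 1/2·(-6,-3) = (-3.0000,-1.5000)
o1: d²=365 > ρ²=39 → inactive
o2: d²=20 ≤ ρ²=39; F_rep = 16·(-2,-4)/20² = (-0.0800,-0.1600)
o3: d²=45 > ρ²=39 → inactive
o4: d²=82 > ρ²=39 → inactive
F = F_att + ΣF_rep = (-3.0800,-1.6600)
p' = p + 1/5·F = (1.3840,6.6680)

Fx=-3.0800 Fy=-1.6600 x'=1.3840 y'=6.6680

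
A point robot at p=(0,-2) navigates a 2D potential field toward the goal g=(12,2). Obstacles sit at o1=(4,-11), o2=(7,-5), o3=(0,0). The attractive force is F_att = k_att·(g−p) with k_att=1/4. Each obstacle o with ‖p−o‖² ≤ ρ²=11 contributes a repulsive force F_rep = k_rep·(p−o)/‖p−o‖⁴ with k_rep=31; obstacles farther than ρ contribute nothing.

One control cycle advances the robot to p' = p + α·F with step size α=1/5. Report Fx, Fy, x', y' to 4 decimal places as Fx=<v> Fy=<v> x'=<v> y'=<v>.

F_att = 1/4·(g−p) = 1/4·(12,4) = (3.0000,1.0000)
o1: d²=97 > ρ²=11 → inactive
o2: d²=58 > ρ²=11 → inactive
o3: d²=4 ≤ ρ²=11; F_rep = 31·(0,-2)/4² = (0.0000,-3.8750)
F = F_att + ΣF_rep = (3.0000,-2.8750)
p' = p + 1/5·F = (0.6000,-2.5750)

Fx=3.0000 Fy=-2.8750 x'=0.6000 y'=-2.5750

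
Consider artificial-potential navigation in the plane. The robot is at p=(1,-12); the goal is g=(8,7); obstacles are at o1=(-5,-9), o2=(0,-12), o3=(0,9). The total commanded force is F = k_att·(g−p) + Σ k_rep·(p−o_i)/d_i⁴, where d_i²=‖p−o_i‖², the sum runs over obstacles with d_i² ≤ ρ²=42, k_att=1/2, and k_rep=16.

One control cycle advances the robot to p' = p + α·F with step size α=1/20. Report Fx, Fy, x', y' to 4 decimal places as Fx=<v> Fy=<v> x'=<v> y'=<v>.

F_att = 1/2·(g−p) = 1/2·(7,19) = (3.5000,9.5000)
o1: d²=45 > ρ²=42 → inactive
o2: d²=1 ≤ ρ²=42; F_rep = 16·(1,0)/1² = (16.0000,0.0000)
o3: d²=442 > ρ²=42 → inactive
F = F_att + ΣF_rep = (19.5000,9.5000)
p' = p + 1/20·F = (1.9750,-11.5250)

Fx=19.5000 Fy=9.5000 x'=1.9750 y'=-11.5250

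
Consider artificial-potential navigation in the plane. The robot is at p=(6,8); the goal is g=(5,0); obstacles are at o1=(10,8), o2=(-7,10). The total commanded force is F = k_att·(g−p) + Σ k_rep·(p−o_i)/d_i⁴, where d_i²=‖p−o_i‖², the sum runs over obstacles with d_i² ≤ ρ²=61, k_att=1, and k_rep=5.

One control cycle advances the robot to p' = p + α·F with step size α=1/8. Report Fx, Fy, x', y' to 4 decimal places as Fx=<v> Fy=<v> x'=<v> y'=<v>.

Fx=-1.0781 Fy=-8.0000 x'=5.8652 y'=7.0000

F_att = 1·(g−p) = 1·(-1,-8) = (-1.0000,-8.0000)
o1: d²=16 ≤ ρ²=61; F_rep = 5·(-4,0)/16² = (-0.0781,0.0000)
o2: d²=173 > ρ²=61 → inactive
F = F_att + ΣF_rep = (-1.0781,-8.0000)
p' = p + 1/8·F = (5.8652,7.0000)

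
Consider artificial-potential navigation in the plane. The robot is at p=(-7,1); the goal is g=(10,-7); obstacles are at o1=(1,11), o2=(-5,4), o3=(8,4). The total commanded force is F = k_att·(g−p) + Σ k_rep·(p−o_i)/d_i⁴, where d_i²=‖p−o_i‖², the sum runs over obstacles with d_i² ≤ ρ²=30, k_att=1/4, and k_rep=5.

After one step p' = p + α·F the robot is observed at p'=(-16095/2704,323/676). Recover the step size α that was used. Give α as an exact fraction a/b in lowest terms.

F_att = 1/4·(g−p) = 1/4·(17,-8) = (4.2500,-2.0000)
o1: d²=164 > ρ²=30 → inactive
o2: d²=13 ≤ ρ²=30; F_rep = 5·(-2,-3)/13² = (-0.0592,-0.0888)
o3: d²=234 > ρ²=30 → inactive
F = F_att + ΣF_rep = (4.1908,-2.0888)
Δp = p'−p = (1.0477,-0.5222); α = Δx/Fx = (2833/2704) / (2833/676) = 1/4
check: Δy/Fy = (-353/676) / (-353/169) = 1/4 ✓

α = 1/4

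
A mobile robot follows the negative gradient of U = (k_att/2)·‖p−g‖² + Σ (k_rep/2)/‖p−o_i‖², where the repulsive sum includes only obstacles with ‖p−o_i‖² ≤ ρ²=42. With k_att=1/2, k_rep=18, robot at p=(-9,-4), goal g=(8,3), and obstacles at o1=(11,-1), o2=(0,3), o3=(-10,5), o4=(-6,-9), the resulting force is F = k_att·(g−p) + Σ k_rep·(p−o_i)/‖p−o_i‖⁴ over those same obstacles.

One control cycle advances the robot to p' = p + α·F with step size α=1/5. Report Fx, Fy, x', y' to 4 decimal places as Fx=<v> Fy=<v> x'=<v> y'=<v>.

Fx=8.4533 Fy=3.5779 x'=-7.3093 y'=-3.2844

F_att = 1/2·(g−p) = 1/2·(17,7) = (8.5000,3.5000)
o1: d²=409 > ρ²=42 → inactive
o2: d²=130 > ρ²=42 → inactive
o3: d²=82 > ρ²=42 → inactive
o4: d²=34 ≤ ρ²=42; F_rep = 18·(-3,5)/34² = (-0.0467,0.0779)
F = F_att + ΣF_rep = (8.4533,3.5779)
p' = p + 1/5·F = (-7.3093,-3.2844)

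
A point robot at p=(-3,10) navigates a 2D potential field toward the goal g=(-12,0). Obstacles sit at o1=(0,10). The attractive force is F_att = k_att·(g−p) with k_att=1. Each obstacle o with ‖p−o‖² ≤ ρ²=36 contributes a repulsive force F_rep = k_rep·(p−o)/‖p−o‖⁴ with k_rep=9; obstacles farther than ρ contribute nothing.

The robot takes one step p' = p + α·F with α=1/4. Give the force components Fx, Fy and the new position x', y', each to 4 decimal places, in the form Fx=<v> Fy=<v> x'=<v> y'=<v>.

F_att = 1·(g−p) = 1·(-9,-10) = (-9.0000,-10.0000)
o1: d²=9 ≤ ρ²=36; F_rep = 9·(-3,0)/9² = (-0.3333,0.0000)
F = F_att + ΣF_rep = (-9.3333,-10.0000)
p' = p + 1/4·F = (-5.3333,7.5000)

Fx=-9.3333 Fy=-10.0000 x'=-5.3333 y'=7.5000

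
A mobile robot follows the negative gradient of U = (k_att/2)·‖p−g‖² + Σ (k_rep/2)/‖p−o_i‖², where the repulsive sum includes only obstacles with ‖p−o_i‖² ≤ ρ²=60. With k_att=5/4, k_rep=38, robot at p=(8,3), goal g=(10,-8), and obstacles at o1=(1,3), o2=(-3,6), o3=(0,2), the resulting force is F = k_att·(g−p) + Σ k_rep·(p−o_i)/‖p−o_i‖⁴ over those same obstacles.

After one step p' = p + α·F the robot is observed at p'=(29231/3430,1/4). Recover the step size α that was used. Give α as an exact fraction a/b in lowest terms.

α = 1/5

F_att = 5/4·(g−p) = 5/4·(2,-11) = (2.5000,-13.7500)
o1: d²=49 ≤ ρ²=60; F_rep = 38·(7,0)/49² = (0.1108,0.0000)
o2: d²=130 > ρ²=60 → inactive
o3: d²=65 > ρ²=60 → inactive
F = F_att + ΣF_rep = (2.6108,-13.7500)
Δp = p'−p = (0.5222,-2.7500); α = Δx/Fx = (1791/3430) / (1791/686) = 1/5
check: Δy/Fy = (-11/4) / (-55/4) = 1/5 ✓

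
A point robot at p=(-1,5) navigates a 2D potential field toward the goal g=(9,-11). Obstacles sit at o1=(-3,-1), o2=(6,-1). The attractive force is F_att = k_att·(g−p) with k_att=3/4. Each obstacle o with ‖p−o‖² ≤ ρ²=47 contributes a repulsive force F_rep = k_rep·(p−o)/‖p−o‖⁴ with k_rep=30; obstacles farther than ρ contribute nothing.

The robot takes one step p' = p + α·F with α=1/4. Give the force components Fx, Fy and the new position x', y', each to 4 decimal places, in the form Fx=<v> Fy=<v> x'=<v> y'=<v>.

Fx=7.5375 Fy=-11.8875 x'=0.8844 y'=2.0281

F_att = 3/4·(g−p) = 3/4·(10,-16) = (7.5000,-12.0000)
o1: d²=40 ≤ ρ²=47; F_rep = 30·(2,6)/40² = (0.0375,0.1125)
o2: d²=85 > ρ²=47 → inactive
F = F_att + ΣF_rep = (7.5375,-11.8875)
p' = p + 1/4·F = (0.8844,2.0281)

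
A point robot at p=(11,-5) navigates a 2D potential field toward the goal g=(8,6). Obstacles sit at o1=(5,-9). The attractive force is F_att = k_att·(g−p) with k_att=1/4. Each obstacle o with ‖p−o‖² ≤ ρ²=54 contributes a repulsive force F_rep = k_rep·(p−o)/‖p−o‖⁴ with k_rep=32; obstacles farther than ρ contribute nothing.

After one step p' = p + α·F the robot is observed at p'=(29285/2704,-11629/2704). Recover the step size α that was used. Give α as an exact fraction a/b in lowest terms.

α = 1/4

F_att = 1/4·(g−p) = 1/4·(-3,11) = (-0.7500,2.7500)
o1: d²=52 ≤ ρ²=54; F_rep = 32·(6,4)/52² = (0.0710,0.0473)
F = F_att + ΣF_rep = (-0.6790,2.7973)
Δp = p'−p = (-0.1697,0.6993); α = Δx/Fx = (-459/2704) / (-459/676) = 1/4
check: Δy/Fy = (1891/2704) / (1891/676) = 1/4 ✓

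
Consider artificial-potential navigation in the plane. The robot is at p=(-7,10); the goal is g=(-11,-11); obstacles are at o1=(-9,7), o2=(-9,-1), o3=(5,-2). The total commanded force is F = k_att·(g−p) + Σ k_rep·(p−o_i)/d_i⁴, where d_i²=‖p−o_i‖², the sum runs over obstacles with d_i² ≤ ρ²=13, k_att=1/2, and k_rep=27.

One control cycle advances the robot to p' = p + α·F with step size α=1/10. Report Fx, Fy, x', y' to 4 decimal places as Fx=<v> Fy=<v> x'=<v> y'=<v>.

Fx=-1.6805 Fy=-10.0207 x'=-7.1680 y'=8.9979

F_att = 1/2·(g−p) = 1/2·(-4,-21) = (-2.0000,-10.5000)
o1: d²=13 ≤ ρ²=13; F_rep = 27·(2,3)/13² = (0.3195,0.4793)
o2: d²=125 > ρ²=13 → inactive
o3: d²=288 > ρ²=13 → inactive
F = F_att + ΣF_rep = (-1.6805,-10.0207)
p' = p + 1/10·F = (-7.1680,8.9979)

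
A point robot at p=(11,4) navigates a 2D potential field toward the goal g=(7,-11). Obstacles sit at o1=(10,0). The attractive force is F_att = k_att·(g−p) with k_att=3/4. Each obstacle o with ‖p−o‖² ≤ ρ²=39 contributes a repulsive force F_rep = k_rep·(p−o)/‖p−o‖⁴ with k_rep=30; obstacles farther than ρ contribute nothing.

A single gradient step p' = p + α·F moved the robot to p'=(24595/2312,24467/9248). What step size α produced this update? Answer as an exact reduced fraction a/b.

α = 1/8

F_att = 3/4·(g−p) = 3/4·(-4,-15) = (-3.0000,-11.2500)
o1: d²=17 ≤ ρ²=39; F_rep = 30·(1,4)/17² = (0.1038,0.4152)
F = F_att + ΣF_rep = (-2.8962,-10.8348)
Δp = p'−p = (-0.3620,-1.3543); α = Δx/Fx = (-837/2312) / (-837/289) = 1/8
check: Δy/Fy = (-12525/9248) / (-12525/1156) = 1/8 ✓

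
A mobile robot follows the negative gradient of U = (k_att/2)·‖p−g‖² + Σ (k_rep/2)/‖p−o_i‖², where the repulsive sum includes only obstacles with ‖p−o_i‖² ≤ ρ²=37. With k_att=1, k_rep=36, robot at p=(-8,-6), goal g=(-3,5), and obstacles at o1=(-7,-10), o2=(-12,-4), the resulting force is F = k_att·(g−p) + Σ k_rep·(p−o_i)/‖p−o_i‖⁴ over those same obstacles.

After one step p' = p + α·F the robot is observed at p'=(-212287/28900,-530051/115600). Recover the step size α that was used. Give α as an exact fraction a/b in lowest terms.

α = 1/8

F_att = 1·(g−p) = 1·(5,11) = (5.0000,11.0000)
o1: d²=17 ≤ ρ²=37; F_rep = 36·(-1,4)/17² = (-0.1246,0.4983)
o2: d²=20 ≤ ρ²=37; F_rep = 36·(4,-2)/20² = (0.3600,-0.1800)
F = F_att + ΣF_rep = (5.2354,11.3183)
Δp = p'−p = (0.6544,1.4148); α = Δx/Fx = (18913/28900) / (37826/7225) = 1/8
check: Δy/Fy = (163549/115600) / (163549/14450) = 1/8 ✓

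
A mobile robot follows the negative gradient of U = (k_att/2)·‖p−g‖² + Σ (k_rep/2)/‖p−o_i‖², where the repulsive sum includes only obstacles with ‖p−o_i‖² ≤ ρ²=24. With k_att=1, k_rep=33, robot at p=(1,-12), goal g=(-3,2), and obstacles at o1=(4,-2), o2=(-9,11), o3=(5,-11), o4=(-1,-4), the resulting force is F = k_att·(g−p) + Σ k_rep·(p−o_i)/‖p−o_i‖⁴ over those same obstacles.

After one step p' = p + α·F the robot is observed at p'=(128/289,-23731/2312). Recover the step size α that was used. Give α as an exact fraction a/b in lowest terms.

F_att = 1·(g−p) = 1·(-4,14) = (-4.0000,14.0000)
o1: d²=109 > ρ²=24 → inactive
o2: d²=629 > ρ²=24 → inactive
o3: d²=17 ≤ ρ²=24; F_rep = 33·(-4,-1)/17² = (-0.4567,-0.1142)
o4: d²=68 > ρ²=24 → inactive
F = F_att + ΣF_rep = (-4.4567,13.8858)
Δp = p'−p = (-0.5571,1.7357); α = Δx/Fx = (-161/289) / (-1288/289) = 1/8
check: Δy/Fy = (4013/2312) / (4013/289) = 1/8 ✓

α = 1/8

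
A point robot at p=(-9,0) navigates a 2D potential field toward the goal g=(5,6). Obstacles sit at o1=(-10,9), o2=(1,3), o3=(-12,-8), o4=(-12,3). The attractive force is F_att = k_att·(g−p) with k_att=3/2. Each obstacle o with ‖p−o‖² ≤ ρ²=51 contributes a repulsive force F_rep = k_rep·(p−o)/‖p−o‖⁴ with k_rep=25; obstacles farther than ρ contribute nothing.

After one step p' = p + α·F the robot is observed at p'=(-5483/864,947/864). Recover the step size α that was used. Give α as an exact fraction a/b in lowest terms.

α = 1/8

F_att = 3/2·(g−p) = 3/2·(14,6) = (21.0000,9.0000)
o1: d²=82 > ρ²=51 → inactive
o2: d²=109 > ρ²=51 → inactive
o3: d²=73 > ρ²=51 → inactive
o4: d²=18 ≤ ρ²=51; F_rep = 25·(3,-3)/18² = (0.2315,-0.2315)
F = F_att + ΣF_rep = (21.2315,8.7685)
Δp = p'−p = (2.6539,1.0961); α = Δx/Fx = (2293/864) / (2293/108) = 1/8
check: Δy/Fy = (947/864) / (947/108) = 1/8 ✓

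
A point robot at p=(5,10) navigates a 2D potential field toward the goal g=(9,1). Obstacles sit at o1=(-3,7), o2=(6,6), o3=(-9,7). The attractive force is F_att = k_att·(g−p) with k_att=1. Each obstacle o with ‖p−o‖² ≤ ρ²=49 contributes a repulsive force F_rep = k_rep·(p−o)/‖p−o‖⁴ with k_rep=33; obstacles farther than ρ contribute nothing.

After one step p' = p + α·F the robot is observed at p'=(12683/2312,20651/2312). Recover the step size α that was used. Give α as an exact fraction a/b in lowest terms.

F_att = 1·(g−p) = 1·(4,-9) = (4.0000,-9.0000)
o1: d²=73 > ρ²=49 → inactive
o2: d²=17 ≤ ρ²=49; F_rep = 33·(-1,4)/17² = (-0.1142,0.4567)
o3: d²=205 > ρ²=49 → inactive
F = F_att + ΣF_rep = (3.8858,-8.5433)
Δp = p'−p = (0.4857,-1.0679); α = Δx/Fx = (1123/2312) / (1123/289) = 1/8
check: Δy/Fy = (-2469/2312) / (-2469/289) = 1/8 ✓

α = 1/8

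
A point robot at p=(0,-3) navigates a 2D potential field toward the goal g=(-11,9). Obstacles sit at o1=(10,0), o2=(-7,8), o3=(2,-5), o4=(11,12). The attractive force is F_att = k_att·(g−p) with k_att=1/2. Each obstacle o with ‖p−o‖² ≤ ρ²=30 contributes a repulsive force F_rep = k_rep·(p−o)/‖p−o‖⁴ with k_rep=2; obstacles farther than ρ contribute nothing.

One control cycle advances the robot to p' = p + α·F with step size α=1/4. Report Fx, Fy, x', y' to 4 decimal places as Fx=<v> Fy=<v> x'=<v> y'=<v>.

Fx=-5.5625 Fy=6.0625 x'=-1.3906 y'=-1.4844

F_att = 1/2·(g−p) = 1/2·(-11,12) = (-5.5000,6.0000)
o1: d²=109 > ρ²=30 → inactive
o2: d²=170 > ρ²=30 → inactive
o3: d²=8 ≤ ρ²=30; F_rep = 2·(-2,2)/8² = (-0.0625,0.0625)
o4: d²=346 > ρ²=30 → inactive
F = F_att + ΣF_rep = (-5.5625,6.0625)
p' = p + 1/4·F = (-1.3906,-1.4844)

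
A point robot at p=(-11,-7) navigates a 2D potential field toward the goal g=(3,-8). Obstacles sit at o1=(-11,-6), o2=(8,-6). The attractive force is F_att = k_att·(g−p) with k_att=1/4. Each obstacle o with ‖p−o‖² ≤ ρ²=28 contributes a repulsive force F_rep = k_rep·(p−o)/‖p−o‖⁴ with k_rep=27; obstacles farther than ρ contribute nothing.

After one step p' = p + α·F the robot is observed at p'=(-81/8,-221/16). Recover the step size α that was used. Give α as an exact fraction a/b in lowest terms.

F_att = 1/4·(g−p) = 1/4·(14,-1) = (3.5000,-0.2500)
o1: d²=1 ≤ ρ²=28; F_rep = 27·(0,-1)/1² = (0.0000,-27.0000)
o2: d²=362 > ρ²=28 → inactive
F = F_att + ΣF_rep = (3.5000,-27.2500)
Δp = p'−p = (0.8750,-6.8125); α = Δx/Fx = (7/8) / (7/2) = 1/4
check: Δy/Fy = (-109/16) / (-109/4) = 1/4 ✓

α = 1/4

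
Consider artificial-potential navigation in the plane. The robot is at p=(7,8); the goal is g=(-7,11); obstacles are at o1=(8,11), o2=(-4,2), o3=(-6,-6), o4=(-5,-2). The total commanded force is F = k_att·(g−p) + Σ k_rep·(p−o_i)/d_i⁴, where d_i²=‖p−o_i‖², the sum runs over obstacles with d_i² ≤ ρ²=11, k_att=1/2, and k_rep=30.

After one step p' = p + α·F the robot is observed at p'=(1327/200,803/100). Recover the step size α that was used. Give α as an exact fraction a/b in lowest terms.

α = 1/20

F_att = 1/2·(g−p) = 1/2·(-14,3) = (-7.0000,1.5000)
o1: d²=10 ≤ ρ²=11; F_rep = 30·(-1,-3)/10² = (-0.3000,-0.9000)
o2: d²=157 > ρ²=11 → inactive
o3: d²=365 > ρ²=11 → inactive
o4: d²=244 > ρ²=11 → inactive
F = F_att + ΣF_rep = (-7.3000,0.6000)
Δp = p'−p = (-0.3650,0.0300); α = Δx/Fx = (-73/200) / (-73/10) = 1/20
check: Δy/Fy = (3/100) / (3/5) = 1/20 ✓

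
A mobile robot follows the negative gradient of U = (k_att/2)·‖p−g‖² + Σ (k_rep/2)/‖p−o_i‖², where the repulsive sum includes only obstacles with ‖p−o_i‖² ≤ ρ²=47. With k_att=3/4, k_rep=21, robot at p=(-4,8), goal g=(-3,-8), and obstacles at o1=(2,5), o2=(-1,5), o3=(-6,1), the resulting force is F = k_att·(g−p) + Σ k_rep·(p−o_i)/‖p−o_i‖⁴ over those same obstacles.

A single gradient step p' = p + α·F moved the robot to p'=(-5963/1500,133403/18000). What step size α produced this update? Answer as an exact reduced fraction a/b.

F_att = 3/4·(g−p) = 3/4·(1,-16) = (0.7500,-12.0000)
o1: d²=45 ≤ ρ²=47; F_rep = 21·(-6,3)/45² = (-0.0622,0.0311)
o2: d²=18 ≤ ρ²=47; F_rep = 21·(-3,3)/18² = (-0.1944,0.1944)
o3: d²=53 > ρ²=47 → inactive
F = F_att + ΣF_rep = (0.4933,-11.7744)
Δp = p'−p = (0.0247,-0.5887); α = Δx/Fx = (37/1500) / (37/75) = 1/20
check: Δy/Fy = (-10597/18000) / (-10597/900) = 1/20 ✓

α = 1/20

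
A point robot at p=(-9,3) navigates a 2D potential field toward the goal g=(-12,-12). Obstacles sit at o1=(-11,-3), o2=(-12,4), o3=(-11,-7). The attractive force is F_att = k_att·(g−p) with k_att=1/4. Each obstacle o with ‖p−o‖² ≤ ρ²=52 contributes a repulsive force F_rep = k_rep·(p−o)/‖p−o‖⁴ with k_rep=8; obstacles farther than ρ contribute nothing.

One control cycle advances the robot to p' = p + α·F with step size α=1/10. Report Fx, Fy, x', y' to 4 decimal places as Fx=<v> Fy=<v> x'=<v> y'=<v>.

F_att = 1/4·(g−p) = 1/4·(-3,-15) = (-0.7500,-3.7500)
o1: d²=40 ≤ ρ²=52; F_rep = 8·(2,6)/40² = (0.0100,0.0300)
o2: d²=10 ≤ ρ²=52; F_rep = 8·(3,-1)/10² = (0.2400,-0.0800)
o3: d²=104 > ρ²=52 → inactive
F = F_att + ΣF_rep = (-0.5000,-3.8000)
p' = p + 1/10·F = (-9.0500,2.6200)

Fx=-0.5000 Fy=-3.8000 x'=-9.0500 y'=2.6200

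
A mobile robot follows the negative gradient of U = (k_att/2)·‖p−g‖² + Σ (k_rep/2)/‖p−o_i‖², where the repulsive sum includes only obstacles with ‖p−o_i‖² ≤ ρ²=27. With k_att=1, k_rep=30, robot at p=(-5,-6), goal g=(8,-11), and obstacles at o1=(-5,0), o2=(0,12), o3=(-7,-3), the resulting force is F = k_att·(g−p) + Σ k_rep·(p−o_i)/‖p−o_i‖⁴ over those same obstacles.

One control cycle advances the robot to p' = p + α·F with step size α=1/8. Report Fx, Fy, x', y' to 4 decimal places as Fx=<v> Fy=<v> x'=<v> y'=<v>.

F_att = 1·(g−p) = 1·(13,-5) = (13.0000,-5.0000)
o1: d²=36 > ρ²=27 → inactive
o2: d²=349 > ρ²=27 → inactive
o3: d²=13 ≤ ρ²=27; F_rep = 30·(2,-3)/13² = (0.3550,-0.5325)
F = F_att + ΣF_rep = (13.3550,-5.5325)
p' = p + 1/8·F = (-3.3306,-6.6916)

Fx=13.3550 Fy=-5.5325 x'=-3.3306 y'=-6.6916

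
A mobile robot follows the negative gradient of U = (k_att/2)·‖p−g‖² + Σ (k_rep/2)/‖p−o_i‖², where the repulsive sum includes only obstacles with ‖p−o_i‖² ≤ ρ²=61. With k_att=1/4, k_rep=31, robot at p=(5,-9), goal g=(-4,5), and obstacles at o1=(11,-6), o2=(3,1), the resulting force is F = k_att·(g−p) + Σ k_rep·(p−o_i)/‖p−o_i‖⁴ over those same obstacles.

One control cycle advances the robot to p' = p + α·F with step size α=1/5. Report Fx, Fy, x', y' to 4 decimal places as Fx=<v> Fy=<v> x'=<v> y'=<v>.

Fx=-2.3419 Fy=3.4541 x'=4.5316 y'=-8.3092

F_att = 1/4·(g−p) = 1/4·(-9,14) = (-2.2500,3.5000)
o1: d²=45 ≤ ρ²=61; F_rep = 31·(-6,-3)/45² = (-0.0919,-0.0459)
o2: d²=104 > ρ²=61 → inactive
F = F_att + ΣF_rep = (-2.3419,3.4541)
p' = p + 1/5·F = (4.5316,-8.3092)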